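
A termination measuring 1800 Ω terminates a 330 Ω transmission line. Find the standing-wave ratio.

VSWR ≈ 5.45

Γ = (1800 − 330)/(1800 + 330) = 0.69
VSWR = (1 + 0.69)/(1 − 0.69)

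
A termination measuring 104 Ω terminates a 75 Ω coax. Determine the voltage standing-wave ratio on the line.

VSWR ≈ 1.39

Γ = (104 − 75)/(104 + 75) = 0.162
VSWR = (1 + 0.162)/(1 − 0.162)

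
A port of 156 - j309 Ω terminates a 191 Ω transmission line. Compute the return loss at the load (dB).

RL ≈ 3.49 dB

Γ = (-35 − j309)/(347 − j309), |Γ| = 0.669
RL = −20·log₁₀|Γ| = −20·log₁₀(0.669)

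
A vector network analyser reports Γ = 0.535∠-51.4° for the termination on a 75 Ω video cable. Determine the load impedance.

Z_L ≈ 86.5 − j101 Ω

Z_L = Z_0·(1 + Γ)/(1 − Γ) = 75·(1.33 − j0.418)/(0.666 + j0.418)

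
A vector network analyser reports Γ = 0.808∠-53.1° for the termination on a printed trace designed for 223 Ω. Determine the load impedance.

Z_L ≈ 113 − j422 Ω

Z_L = Z_0·(1 + Γ)/(1 − Γ) = 223·(1.49 − j0.646)/(0.515 + j0.646)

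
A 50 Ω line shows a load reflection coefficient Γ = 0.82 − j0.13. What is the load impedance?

Z_L = Z_0·(1 + Γ)/(1 − Γ) = 50·(1.82 − j0.13)/(0.18 + j0.13)

Z_L ≈ 315 − j264 Ω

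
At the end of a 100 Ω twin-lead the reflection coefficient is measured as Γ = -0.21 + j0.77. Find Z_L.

Z_L ≈ 17.6 + j74.9 Ω

Z_L = Z_0·(1 + Γ)/(1 − Γ) = 100·(0.79 + j0.77)/(1.21 − j0.77)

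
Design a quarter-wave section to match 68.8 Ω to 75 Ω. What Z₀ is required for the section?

Z_qwt = √(Z_0·R_L) = √(75 × 68.8) = √5160

Z_qwt ≈ 71.8 Ω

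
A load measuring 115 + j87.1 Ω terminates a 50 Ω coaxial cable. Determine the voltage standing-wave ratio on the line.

VSWR ≈ 3.79

Γ = (Z_L − Z_0)/(Z_L + Z_0) = (65 + j87.1)/(165 + j87.1)
|Γ| = 109/187 = 0.582
VSWR = (1 + |Γ|)/(1 − |Γ|) = 1.58/0.418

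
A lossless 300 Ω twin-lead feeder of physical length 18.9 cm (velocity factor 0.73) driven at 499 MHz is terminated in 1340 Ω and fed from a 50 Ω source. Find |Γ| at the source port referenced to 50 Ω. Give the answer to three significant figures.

λ = v/f = 0.73·c / 499 MHz = 0.439 m
βl = 2π·l/λ = 2π × 0.431 = 155°
tan(βl) = -0.466
Z_in = Z_0·(Z_L + jZ_0·tanβl)/(Z_0 + jZ_L·tanβl) = 306 + j497 Ω
Γ_s = (Z_in − Z_s)/(Z_in + Z_s) = (256 + j497)/(356 + j497), |Γ_s| = 0.914

|Γ| ≈ 0.914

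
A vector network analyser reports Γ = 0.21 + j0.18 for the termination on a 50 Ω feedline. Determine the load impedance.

Z_L = Z_0·(1 + Γ)/(1 − Γ) = 50·(1.21 + j0.18)/(0.79 − j0.18)

Z_L ≈ 70.3 + j27.4 Ω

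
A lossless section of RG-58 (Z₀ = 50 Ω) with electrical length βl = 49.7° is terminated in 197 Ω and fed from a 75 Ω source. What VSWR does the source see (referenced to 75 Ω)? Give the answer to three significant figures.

VSWR ≈ 4.58

tan(βl) = 1.18
Z_in = Z_0·(Z_L + jZ_0·tanβl)/(Z_0 + jZ_L·tanβl) = 20.9 − j37.9 Ω
Γ_s = (Z_in − Z_s)/(Z_in + Z_s) = (-54.1 − j37.9)/(95.9 − j37.9), |Γ_s| = 0.641
VSWR = (1 + |Γ_s|)/(1 − |Γ_s|)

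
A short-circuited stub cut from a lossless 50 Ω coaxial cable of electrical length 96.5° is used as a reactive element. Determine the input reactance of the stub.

X_in ≈ -439 Ω (capacitive)

tan(βl) = -8.78
For a short-circuited stub, Z_in = jZ_0·tan(βl)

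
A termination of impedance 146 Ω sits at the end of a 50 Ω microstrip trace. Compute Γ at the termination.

Γ = (Z_L − Z_0)/(Z_L + Z_0) = (146 − 50)/(146 + 50) = 96/196

Γ = 0.49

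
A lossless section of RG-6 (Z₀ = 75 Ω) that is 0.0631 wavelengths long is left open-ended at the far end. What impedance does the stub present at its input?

βl = 2π × 0.0631 = 22.7°
tan(βl) = 0.419
For an open-ended stub, Z_in = −jZ_0·cot(βl) = −jZ_0/tan(βl)

Z_in ≈ −j179 Ω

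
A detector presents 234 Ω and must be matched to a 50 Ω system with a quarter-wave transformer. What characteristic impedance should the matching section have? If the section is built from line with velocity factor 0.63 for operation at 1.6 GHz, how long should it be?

Z_qwt = √(Z_0·R_L) = √(50 × 234) = √11700
λ = 0.63·c/f = 0.118 m, so l = λ/4 = 0.0295 m

Z_qwt ≈ 108 Ω; length ≈ 2.95 cm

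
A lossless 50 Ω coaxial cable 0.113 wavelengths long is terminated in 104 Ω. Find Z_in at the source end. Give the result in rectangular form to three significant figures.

βl = 2π × 0.113 = 40.7°
tan(βl) = tan(40.7°) = 0.86
Z_in = Z_0·(Z_L + jZ_0·tanβl)/(Z_0 + jZ_L·tanβl)
     = 50·(104 + j43)/(50 + j89.4)

Z_in ≈ 43.1 − j34.1 Ω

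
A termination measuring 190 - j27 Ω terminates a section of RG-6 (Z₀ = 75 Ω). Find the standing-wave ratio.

VSWR ≈ 2.59

Γ = (Z_L − Z_0)/(Z_L + Z_0) = (115 − j27)/(265 − j27)
|Γ| = 118/266 = 0.443
VSWR = (1 + |Γ|)/(1 − |Γ|) = 1.44/0.557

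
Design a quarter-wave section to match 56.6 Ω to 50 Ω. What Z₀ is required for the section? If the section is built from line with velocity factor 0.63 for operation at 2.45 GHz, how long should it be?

Z_qwt ≈ 53.2 Ω; length ≈ 1.93 cm

Z_qwt = √(Z_0·R_L) = √(50 × 56.6) = √2830
λ = 0.63·c/f = 0.0771 m, so l = λ/4 = 0.0193 m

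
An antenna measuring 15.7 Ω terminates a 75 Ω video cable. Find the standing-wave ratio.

VSWR ≈ 4.78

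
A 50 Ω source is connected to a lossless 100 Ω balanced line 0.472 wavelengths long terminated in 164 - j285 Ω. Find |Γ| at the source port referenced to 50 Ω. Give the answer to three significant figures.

βl = 2π × 0.472 = 170°
tan(βl) = -0.178
Z_in = Z_0·(Z_L + jZ_0·tanβl)/(Z_0 + jZ_L·tanβl) = 515 − j309 Ω
Γ_s = (Z_in − Z_s)/(Z_in + Z_s) = (465 − j309)/(565 − j309), |Γ_s| = 0.867

|Γ| ≈ 0.867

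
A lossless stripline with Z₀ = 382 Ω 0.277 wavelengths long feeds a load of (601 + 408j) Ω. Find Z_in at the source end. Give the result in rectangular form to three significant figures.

βl = 2π × 0.277 = 99.7°
tan(βl) = tan(99.7°) = -5.84
Z_in = Z_0·(Z_L + jZ_0·tanβl)/(Z_0 + jZ_L·tanβl)
     = 382·(601 − j1820)/(2760 − j3510)

Z_in ≈ 154 − j56.1 Ω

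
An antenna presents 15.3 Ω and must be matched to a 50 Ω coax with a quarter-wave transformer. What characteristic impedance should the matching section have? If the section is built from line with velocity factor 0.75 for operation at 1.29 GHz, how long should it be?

Z_qwt ≈ 27.7 Ω; length ≈ 4.36 cm

Z_qwt = √(Z_0·R_L) = √(50 × 15.3) = √765
λ = 0.75·c/f = 0.174 m, so l = λ/4 = 0.0436 m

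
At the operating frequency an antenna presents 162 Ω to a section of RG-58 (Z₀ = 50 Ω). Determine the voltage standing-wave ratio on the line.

Γ = (162 − 50)/(162 + 50) = 0.528
VSWR = (1 + 0.528)/(1 − 0.528)

VSWR ≈ 3.24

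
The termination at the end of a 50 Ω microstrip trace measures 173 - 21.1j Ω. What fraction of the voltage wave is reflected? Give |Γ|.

Γ = (Z_L − Z_0)/(Z_L + Z_0) = (123 − j21.1)/(223 − j21.1)
|Γ| = 125/224

|Γ| ≈ 0.557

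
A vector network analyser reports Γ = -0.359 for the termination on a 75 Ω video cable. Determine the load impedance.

Z_L ≈ 35.4 Ω

Z_L = Z_0·(1 + Γ)/(1 − Γ) = 75·(0.641)/(1.36)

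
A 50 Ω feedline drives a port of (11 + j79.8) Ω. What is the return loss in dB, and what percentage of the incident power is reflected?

Γ = (-39 + j79.8)/(61 + j79.8), |Γ| = 0.884
RL = −20·log₁₀(0.884) = 1.07 dB
P_refl/P_inc = |Γ|² = 0.782

RL ≈ 1.07 dB; 78.2% of incident power reflected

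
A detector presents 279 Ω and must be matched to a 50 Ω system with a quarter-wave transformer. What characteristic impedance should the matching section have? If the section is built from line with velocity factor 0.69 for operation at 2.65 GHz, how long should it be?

Z_qwt = √(Z_0·R_L) = √(50 × 279) = √13950
λ = 0.69·c/f = 0.0781 m, so l = λ/4 = 0.0195 m

Z_qwt ≈ 118 Ω; length ≈ 1.95 cm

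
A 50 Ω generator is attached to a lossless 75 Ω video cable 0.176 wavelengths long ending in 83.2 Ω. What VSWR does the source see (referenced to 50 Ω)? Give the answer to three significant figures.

VSWR ≈ 1.42

βl = 2π × 0.176 = 63.4°
tan(βl) = 1.99
Z_in = Z_0·(Z_L + jZ_0·tanβl)/(Z_0 + jZ_L·tanβl) = 70.3 − j5.85 Ω
Γ_s = (Z_in − Z_s)/(Z_in + Z_s) = (20.3 − j5.85)/(120 − j5.85), |Γ_s| = 0.175
VSWR = (1 + |Γ_s|)/(1 − |Γ_s|)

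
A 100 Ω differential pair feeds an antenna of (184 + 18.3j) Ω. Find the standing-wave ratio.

Γ = (Z_L − Z_0)/(Z_L + Z_0) = (84 + j18.3)/(284 + j18.3)
|Γ| = 86/285 = 0.302
VSWR = (1 + |Γ|)/(1 − |Γ|) = 1.3/0.698

VSWR ≈ 1.87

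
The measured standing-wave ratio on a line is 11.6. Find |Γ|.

|Γ| = (S − 1)/(S + 1) = (11.6 − 1)/(11.6 + 1) = 10.6/12.6

|Γ| ≈ 0.841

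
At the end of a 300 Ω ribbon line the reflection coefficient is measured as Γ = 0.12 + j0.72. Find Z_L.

Z_L ≈ 108 + j334 Ω

Z_L = Z_0·(1 + Γ)/(1 − Γ) = 300·(1.12 + j0.72)/(0.88 − j0.72)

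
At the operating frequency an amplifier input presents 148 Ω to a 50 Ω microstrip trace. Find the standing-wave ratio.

Γ = (148 − 50)/(148 + 50) = 0.495
VSWR = (1 + 0.495)/(1 − 0.495)

VSWR ≈ 2.96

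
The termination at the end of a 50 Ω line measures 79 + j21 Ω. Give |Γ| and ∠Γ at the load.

Γ = (Z_L − Z_0)/(Z_L + Z_0) = (29 + j21)/(129 + j21)
|Γ| = 35.8/131 = 0.274

Γ ≈ 0.274 ∠ 26.7°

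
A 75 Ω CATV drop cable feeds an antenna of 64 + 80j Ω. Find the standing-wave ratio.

Γ = (Z_L − Z_0)/(Z_L + Z_0) = (-11 + j80)/(139 + j80)
|Γ| = 80.8/160 = 0.504
VSWR = (1 + |Γ|)/(1 − |Γ|) = 1.5/0.496

VSWR ≈ 3.03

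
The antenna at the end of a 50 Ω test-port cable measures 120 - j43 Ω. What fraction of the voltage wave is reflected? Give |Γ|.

Γ = (Z_L − Z_0)/(Z_L + Z_0) = (70 − j43)/(170 − j43)
|Γ| = 82.2/175

|Γ| ≈ 0.468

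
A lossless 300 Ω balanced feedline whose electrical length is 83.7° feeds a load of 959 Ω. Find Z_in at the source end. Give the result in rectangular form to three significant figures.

Z_in ≈ 94.9 − j29.8 Ω

tan(βl) = tan(83.7°) = 9.06
Z_in = Z_0·(Z_L + jZ_0·tanβl)/(Z_0 + jZ_L·tanβl)
     = 300·(959 + j2720)/(300 + j8690)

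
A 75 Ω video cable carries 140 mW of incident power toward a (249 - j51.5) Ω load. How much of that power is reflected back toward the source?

|Γ| = |(174 − j51.5)/(324 − j51.5)| = 0.553
|Γ|² = 0.306
P_refl = |Γ|²·P_inc = 42.8 mW, P_del = (1 − |Γ|²)·P_inc = 97.2 mW

P_reflected ≈ 42.8 mW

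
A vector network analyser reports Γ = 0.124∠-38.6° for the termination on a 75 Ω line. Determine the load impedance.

Z_L ≈ 89.9 − j14.1 Ω

Z_L = Z_0·(1 + Γ)/(1 − Γ) = 75·(1.1 − j0.0774)/(0.903 + j0.0774)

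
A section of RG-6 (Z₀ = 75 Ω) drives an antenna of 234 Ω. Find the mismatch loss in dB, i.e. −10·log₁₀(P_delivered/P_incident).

Γ = (234 − 75)/(234 + 75) = 0.515
|Γ|² = 0.265, so P_del/P_inc = 1 − |Γ|² = 0.735
ML = −10·log₁₀(1 − |Γ|²)

mismatch loss ≈ 1.34 dB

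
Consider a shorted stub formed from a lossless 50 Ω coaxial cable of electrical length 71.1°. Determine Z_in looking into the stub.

tan(βl) = 2.92
For a shorted stub, Z_in = jZ_0·tan(βl)

Z_in ≈ +j146 Ω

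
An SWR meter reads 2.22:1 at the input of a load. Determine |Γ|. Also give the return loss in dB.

|Γ| ≈ 0.379; return loss ≈ 8.43 dB

|Γ| = (S − 1)/(S + 1) = (2.22 − 1)/(2.22 + 1) = 1.22/3.22
RL = −20·log₁₀|Γ| = −20·log₁₀(0.379)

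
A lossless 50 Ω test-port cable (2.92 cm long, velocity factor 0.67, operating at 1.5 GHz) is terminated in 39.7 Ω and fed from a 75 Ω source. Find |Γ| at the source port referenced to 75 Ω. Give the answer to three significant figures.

λ = v/f = 0.67·c / 1.5 GHz = 0.134 m
βl = 2π·l/λ = 2π × 0.218 = 78.4°
tan(βl) = 4.89
Z_in = Z_0·(Z_L + jZ_0·tanβl)/(Z_0 + jZ_L·tanβl) = 61.5 + j5.62 Ω
Γ_s = (Z_in − Z_s)/(Z_in + Z_s) = (-13.5 + j5.62)/(137 + j5.62), |Γ_s| = 0.107

|Γ| ≈ 0.107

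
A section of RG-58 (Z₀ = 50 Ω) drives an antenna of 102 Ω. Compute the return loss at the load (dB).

RL ≈ 9.32 dB

Γ = (102 − 50)/(102 + 50) = 0.342
RL = −20·log₁₀|Γ| = −20·log₁₀(0.342)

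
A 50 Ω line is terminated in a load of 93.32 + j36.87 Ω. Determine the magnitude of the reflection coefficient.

|Γ| ≈ 0.384

Γ = (Z_L − Z_0)/(Z_L + Z_0) = (43.32 + j36.87)/(143.3 + j36.87)
|Γ| = 56.9/148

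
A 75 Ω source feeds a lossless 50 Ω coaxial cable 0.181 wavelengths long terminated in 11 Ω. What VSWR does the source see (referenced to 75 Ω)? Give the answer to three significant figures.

βl = 2π × 0.181 = 65.2°
tan(βl) = 2.16
Z_in = Z_0·(Z_L + jZ_0·tanβl)/(Z_0 + jZ_L·tanβl) = 50.8 + j83.8 Ω
Γ_s = (Z_in − Z_s)/(Z_in + Z_s) = (-24.2 + j83.8)/(126 + j83.8), |Γ_s| = 0.577
VSWR = (1 + |Γ_s|)/(1 − |Γ_s|)

VSWR ≈ 3.73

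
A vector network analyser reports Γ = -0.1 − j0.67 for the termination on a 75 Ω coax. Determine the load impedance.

Z_L = Z_0·(1 + Γ)/(1 − Γ) = 75·(0.9 − j0.67)/(1.1 + j0.67)

Z_L ≈ 24.5 − j60.6 Ω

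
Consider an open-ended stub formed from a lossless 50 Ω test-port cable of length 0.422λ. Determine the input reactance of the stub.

βl = 2π × 0.422 = 152°
tan(βl) = -0.534
For an open-ended stub, Z_in = −jZ_0·cot(βl) = −jZ_0/tan(βl)

X_in ≈ 93.7 Ω (inductive)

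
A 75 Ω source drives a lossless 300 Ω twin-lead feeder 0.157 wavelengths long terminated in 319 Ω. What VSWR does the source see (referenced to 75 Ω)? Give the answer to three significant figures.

VSWR ≈ 3.91

βl = 2π × 0.157 = 56.5°
tan(βl) = 1.51
Z_in = Z_0·(Z_L + jZ_0·tanβl)/(Z_0 + jZ_L·tanβl) = 292 − j16.5 Ω
Γ_s = (Z_in − Z_s)/(Z_in + Z_s) = (217 − j16.5)/(367 − j16.5), |Γ_s| = 0.593
VSWR = (1 + |Γ_s|)/(1 − |Γ_s|)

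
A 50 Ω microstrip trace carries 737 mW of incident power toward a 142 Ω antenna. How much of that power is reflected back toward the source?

P_reflected ≈ 169 mW

Γ = (142 − 50)/(142 + 50) = 0.479
|Γ|² = 0.23
P_refl = |Γ|²·P_inc = 169 mW, P_del = (1 − |Γ|²)·P_inc = 568 mW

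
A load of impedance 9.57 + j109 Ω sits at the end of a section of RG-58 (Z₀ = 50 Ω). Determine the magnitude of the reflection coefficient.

Γ = (Z_L − Z_0)/(Z_L + Z_0) = (-40.43 + j109)/(59.57 + j109)
|Γ| = 116/124

|Γ| ≈ 0.936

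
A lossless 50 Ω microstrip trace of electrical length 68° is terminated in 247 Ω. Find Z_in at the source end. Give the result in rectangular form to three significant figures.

Z_in ≈ 11.7 − j19.2 Ω

tan(βl) = tan(68°) = 2.48
Z_in = Z_0·(Z_L + jZ_0·tanβl)/(Z_0 + jZ_L·tanβl)
     = 50·(247 + j124)/(50 + j611)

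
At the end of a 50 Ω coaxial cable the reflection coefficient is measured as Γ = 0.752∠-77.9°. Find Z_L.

Z_L = Z_0·(1 + Γ)/(1 − Γ) = 50·(1.16 − j0.735)/(0.842 + j0.735)

Z_L ≈ 17.4 − j58.8 Ω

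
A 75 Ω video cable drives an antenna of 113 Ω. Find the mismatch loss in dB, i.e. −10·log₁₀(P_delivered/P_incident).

mismatch loss ≈ 0.181 dB

Γ = (113 − 75)/(113 + 75) = 0.202
|Γ|² = 0.0409, so P_del/P_inc = 1 − |Γ|² = 0.959
ML = −10·log₁₀(1 − |Γ|²)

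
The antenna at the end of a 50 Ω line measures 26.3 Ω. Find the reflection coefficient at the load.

Γ = (Z_L − Z_0)/(Z_L + Z_0) = (26.3 − 50)/(26.3 + 50) = -23.7/76.3

Γ = -0.311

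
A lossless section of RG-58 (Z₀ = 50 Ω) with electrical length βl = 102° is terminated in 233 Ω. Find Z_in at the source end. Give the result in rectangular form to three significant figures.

tan(βl) = tan(102°) = -4.7
Z_in = Z_0·(Z_L + jZ_0·tanβl)/(Z_0 + jZ_L·tanβl)
     = 50·(233 − j235)/(50 − j1100)

Z_in ≈ 11.2 + j10.1 Ω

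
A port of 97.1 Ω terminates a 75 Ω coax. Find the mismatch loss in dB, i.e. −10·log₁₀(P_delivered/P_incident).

Γ = (97.1 − 75)/(97.1 + 75) = 0.128
|Γ|² = 0.0165, so P_del/P_inc = 1 − |Γ|² = 0.984
ML = −10·log₁₀(1 − |Γ|²)

mismatch loss ≈ 0.0722 dB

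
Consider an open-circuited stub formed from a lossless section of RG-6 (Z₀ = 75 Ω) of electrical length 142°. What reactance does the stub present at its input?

tan(βl) = -0.781
For an open-circuited stub, Z_in = −jZ_0·cot(βl) = −jZ_0/tan(βl)

X_in ≈ 96 Ω (inductive)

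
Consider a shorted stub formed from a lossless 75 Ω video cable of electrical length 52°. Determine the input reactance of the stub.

tan(βl) = 1.28
For a shorted stub, Z_in = jZ_0·tan(βl)

X_in ≈ 96 Ω (inductive)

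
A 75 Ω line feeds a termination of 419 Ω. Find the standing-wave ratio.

Γ = (419 − 75)/(419 + 75) = 0.696
VSWR = (1 + 0.696)/(1 − 0.696)

VSWR ≈ 5.59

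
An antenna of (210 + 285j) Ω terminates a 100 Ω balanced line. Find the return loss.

Γ = (110 + j285)/(310 + j285), |Γ| = 0.725
RL = −20·log₁₀|Γ| = −20·log₁₀(0.725)

RL ≈ 2.79 dB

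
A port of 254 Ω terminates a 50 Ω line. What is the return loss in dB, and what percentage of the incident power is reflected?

Γ = (254 − 50)/(254 + 50) = 0.671
RL = −20·log₁₀(0.671) = 3.46 dB
P_refl/P_inc = |Γ|² = 0.45

RL ≈ 3.46 dB; 45% of incident power reflected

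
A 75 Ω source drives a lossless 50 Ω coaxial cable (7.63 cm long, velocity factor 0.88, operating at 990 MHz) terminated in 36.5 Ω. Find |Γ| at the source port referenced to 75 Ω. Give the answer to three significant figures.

|Γ| ≈ 0.0935

λ = v/f = 0.88·c / 990 MHz = 0.267 m
βl = 2π·l/λ = 2π × 0.286 = 103°
tan(βl) = -4.33
Z_in = Z_0·(Z_L + jZ_0·tanβl)/(Z_0 + jZ_L·tanβl) = 65.6 − j9.2 Ω
Γ_s = (Z_in − Z_s)/(Z_in + Z_s) = (-9.42 − j9.2)/(141 − j9.2), |Γ_s| = 0.0935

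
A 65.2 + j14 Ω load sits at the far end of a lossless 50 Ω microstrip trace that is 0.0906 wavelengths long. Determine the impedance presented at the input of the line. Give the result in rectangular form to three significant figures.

Z_in ≈ 67.1 − j12.2 Ω

βl = 2π × 0.0906 = 32.6°
tan(βl) = tan(32.6°) = 0.64
Z_in = Z_0·(Z_L + jZ_0·tanβl)/(Z_0 + jZ_L·tanβl)
     = 50·(65.2 + j46)/(41 + j41.7)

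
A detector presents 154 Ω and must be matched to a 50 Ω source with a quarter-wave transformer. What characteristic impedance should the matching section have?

Z_qwt ≈ 87.7 Ω

Z_qwt = √(Z_0·R_L) = √(50 × 154) = √7700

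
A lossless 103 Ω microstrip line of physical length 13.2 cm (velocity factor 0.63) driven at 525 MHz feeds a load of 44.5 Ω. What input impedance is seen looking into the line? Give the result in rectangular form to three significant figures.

Z_in ≈ 80.8 − j75.6 Ω

λ = v/f = 0.63·c / 525 MHz = 0.36 m
βl = 2π·l/λ = 2π × 0.367 = 132°
tan(βl) = tan(132°) = -1.11
Z_in = Z_0·(Z_L + jZ_0·tanβl)/(Z_0 + jZ_L·tanβl)
     = 103·(44.5 − j114)/(103 − j49.4)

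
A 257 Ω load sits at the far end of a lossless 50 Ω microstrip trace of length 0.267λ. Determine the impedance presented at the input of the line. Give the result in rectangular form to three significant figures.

βl = 2π × 0.267 = 96.1°
tan(βl) = tan(96.1°) = -9.33
Z_in = Z_0·(Z_L + jZ_0·tanβl)/(Z_0 + jZ_L·tanβl)
     = 50·(257 − j466)/(50 − j2400)

Z_in ≈ 9.84 + j5.16 Ω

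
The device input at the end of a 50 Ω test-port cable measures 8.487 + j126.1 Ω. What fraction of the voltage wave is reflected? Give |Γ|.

Γ = (Z_L − Z_0)/(Z_L + Z_0) = (-41.51 + j126.1)/(58.49 + j126.1)
|Γ| = 133/139

|Γ| ≈ 0.955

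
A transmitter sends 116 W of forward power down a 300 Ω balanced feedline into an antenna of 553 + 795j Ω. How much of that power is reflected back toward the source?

P_reflected ≈ 59.4 W

|Γ| = |(253 + j795)/(853 + j795)| = 0.715
|Γ|² = 0.512
P_refl = |Γ|²·P_inc = 59.4 W, P_del = (1 − |Γ|²)·P_inc = 56.6 W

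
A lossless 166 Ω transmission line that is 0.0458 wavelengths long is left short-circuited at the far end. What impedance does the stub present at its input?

βl = 2π × 0.0458 = 16.5°
tan(βl) = 0.296
For a short-circuited stub, Z_in = jZ_0·tan(βl)

Z_in ≈ +j49.1 Ω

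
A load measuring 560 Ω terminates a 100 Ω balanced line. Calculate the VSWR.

For a purely resistive load, VSWR = R_L/Z_0 or Z_0/R_L (whichever > 1) = 560/100

VSWR ≈ 5.6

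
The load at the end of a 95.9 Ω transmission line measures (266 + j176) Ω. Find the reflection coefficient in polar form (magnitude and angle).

Γ = (Z_L − Z_0)/(Z_L + Z_0) = (170.1 + j176)/(361.9 + j176)
|Γ| = 245/402 = 0.608

Γ ≈ 0.608 ∠ 20°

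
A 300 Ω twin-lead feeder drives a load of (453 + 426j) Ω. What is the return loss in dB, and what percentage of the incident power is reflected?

RL ≈ 5.63 dB; 27.4% of incident power reflected

Γ = (153 + j426)/(753 + j426), |Γ| = 0.523
RL = −20·log₁₀(0.523) = 5.63 dB
P_refl/P_inc = |Γ|² = 0.274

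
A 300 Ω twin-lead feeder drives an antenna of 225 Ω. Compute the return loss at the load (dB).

RL ≈ 16.9 dB

Γ = (225 − 300)/(225 + 300) = -0.143
RL = −20·log₁₀|Γ| = −20·log₁₀(0.143)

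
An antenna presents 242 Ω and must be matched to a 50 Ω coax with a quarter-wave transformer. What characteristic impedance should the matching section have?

Z_qwt ≈ 110 Ω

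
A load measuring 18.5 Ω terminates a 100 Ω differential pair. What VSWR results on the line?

VSWR ≈ 5.41

For a purely resistive load, VSWR = R_L/Z_0 or Z_0/R_L (whichever > 1) = 100/18.5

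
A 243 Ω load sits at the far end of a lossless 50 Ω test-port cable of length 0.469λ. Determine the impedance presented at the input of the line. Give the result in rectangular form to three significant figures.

βl = 2π × 0.469 = 169°
tan(βl) = tan(169°) = -0.197
Z_in = Z_0·(Z_L + jZ_0·tanβl)/(Z_0 + jZ_L·tanβl)
     = 50·(243 − j9.86)/(50 − j47.9)

Z_in ≈ 132 + j116 Ω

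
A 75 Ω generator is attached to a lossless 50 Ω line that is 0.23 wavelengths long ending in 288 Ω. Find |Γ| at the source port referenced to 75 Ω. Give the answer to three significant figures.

|Γ| ≈ 0.791

βl = 2π × 0.23 = 82.8°
tan(βl) = 7.92
Z_in = Z_0·(Z_L + jZ_0·tanβl)/(Z_0 + jZ_L·tanβl) = 8.81 − j6.12 Ω
Γ_s = (Z_in − Z_s)/(Z_in + Z_s) = (-66.2 − j6.12)/(83.8 − j6.12), |Γ_s| = 0.791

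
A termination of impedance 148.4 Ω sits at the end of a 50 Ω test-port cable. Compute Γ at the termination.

Γ = 0.496

Γ = (Z_L − Z_0)/(Z_L + Z_0) = (148.4 − 50)/(148.4 + 50) = 98.4/198.4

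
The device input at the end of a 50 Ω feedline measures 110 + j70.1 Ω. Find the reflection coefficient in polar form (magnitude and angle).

Γ ≈ 0.528 ∠ 25.8°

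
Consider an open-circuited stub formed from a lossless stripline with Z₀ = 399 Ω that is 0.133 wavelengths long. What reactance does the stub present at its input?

X_in ≈ -361 Ω (capacitive)

βl = 2π × 0.133 = 47.9°
tan(βl) = 1.11
For an open-circuited stub, Z_in = −jZ_0·cot(βl) = −jZ_0/tan(βl)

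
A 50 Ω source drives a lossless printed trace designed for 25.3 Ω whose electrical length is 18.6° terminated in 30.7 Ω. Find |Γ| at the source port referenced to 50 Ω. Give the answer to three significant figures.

|Γ| ≈ 0.265

tan(βl) = 0.337
Z_in = Z_0·(Z_L + jZ_0·tanβl)/(Z_0 + jZ_L·tanβl) = 29.3 − j3.45 Ω
Γ_s = (Z_in − Z_s)/(Z_in + Z_s) = (-20.7 − j3.45)/(79.3 − j3.45), |Γ_s| = 0.265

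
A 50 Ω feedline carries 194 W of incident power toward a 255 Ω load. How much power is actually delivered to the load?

P_delivered ≈ 106 W

Γ = (255 − 50)/(255 + 50) = 0.672
|Γ|² = 0.452
P_refl = |Γ|²·P_inc = 87.6 W, P_del = (1 − |Γ|²)·P_inc = 106 W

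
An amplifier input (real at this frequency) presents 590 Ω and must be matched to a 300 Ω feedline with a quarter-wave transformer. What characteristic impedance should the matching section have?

Z_qwt ≈ 421 Ω

Z_qwt = √(Z_0·R_L) = √(300 × 590) = √177000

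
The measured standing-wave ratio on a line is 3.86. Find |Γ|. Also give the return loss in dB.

|Γ| = (S − 1)/(S + 1) = (3.86 − 1)/(3.86 + 1) = 2.86/4.86
RL = −20·log₁₀|Γ| = −20·log₁₀(0.588)

|Γ| ≈ 0.588; return loss ≈ 4.61 dB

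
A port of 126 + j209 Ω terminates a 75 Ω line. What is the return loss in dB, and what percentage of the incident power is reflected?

RL ≈ 2.59 dB; 55% of incident power reflected

Γ = (51 + j209)/(201 + j209), |Γ| = 0.742
RL = −20·log₁₀(0.742) = 2.59 dB
P_refl/P_inc = |Γ|² = 0.55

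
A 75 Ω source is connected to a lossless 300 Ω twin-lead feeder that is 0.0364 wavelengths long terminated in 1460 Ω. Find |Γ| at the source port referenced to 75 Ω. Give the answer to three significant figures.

|Γ| ≈ 0.898

βl = 2π × 0.0364 = 13.1°
tan(βl) = 0.233
Z_in = Z_0·(Z_L + jZ_0·tanβl)/(Z_0 + jZ_L·tanβl) = 674 − j694 Ω
Γ_s = (Z_in − Z_s)/(Z_in + Z_s) = (599 − j694)/(749 − j694), |Γ_s| = 0.898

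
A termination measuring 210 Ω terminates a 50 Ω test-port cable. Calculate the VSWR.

Γ = (210 − 50)/(210 + 50) = 0.615
VSWR = (1 + 0.615)/(1 − 0.615)

VSWR ≈ 4.2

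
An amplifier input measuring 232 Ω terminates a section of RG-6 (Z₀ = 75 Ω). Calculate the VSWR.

VSWR ≈ 3.09

Γ = (232 − 75)/(232 + 75) = 0.511
VSWR = (1 + 0.511)/(1 − 0.511)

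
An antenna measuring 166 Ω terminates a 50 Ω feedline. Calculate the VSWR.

For a purely resistive load, VSWR = R_L/Z_0 or Z_0/R_L (whichever > 1) = 166/50

VSWR ≈ 3.32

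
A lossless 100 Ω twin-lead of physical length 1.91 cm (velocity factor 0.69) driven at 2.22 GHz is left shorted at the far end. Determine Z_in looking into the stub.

Z_in ≈ +j343 Ω

λ = v/f = 0.69·c / 2.22 GHz = 0.0932 m
βl = 2π·l/λ = 2π × 0.205 = 73.7°
tan(βl) = 3.43
For a shorted stub, Z_in = jZ_0·tan(βl)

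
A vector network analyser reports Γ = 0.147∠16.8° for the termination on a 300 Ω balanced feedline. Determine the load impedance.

Z_L = Z_0·(1 + Γ)/(1 − Γ) = 300·(1.14 + j0.0425)/(0.859 − j0.0425)

Z_L ≈ 397 + j34.4 Ω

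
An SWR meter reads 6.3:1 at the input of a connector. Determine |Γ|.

|Γ| = (S − 1)/(S + 1) = (6.3 − 1)/(6.3 + 1) = 5.3/7.3

|Γ| ≈ 0.726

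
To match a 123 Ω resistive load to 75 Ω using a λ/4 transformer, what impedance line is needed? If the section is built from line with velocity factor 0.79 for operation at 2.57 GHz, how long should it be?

Z_qwt ≈ 96 Ω; length ≈ 2.31 cm

Z_qwt = √(Z_0·R_L) = √(75 × 123) = √9225
λ = 0.79·c/f = 0.0922 m, so l = λ/4 = 0.0231 m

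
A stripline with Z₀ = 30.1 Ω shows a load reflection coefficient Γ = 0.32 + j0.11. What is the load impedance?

Z_L = Z_0·(1 + Γ)/(1 − Γ) = 30.1·(1.32 + j0.11)/(0.68 − j0.11)

Z_L ≈ 56.2 + j14 Ω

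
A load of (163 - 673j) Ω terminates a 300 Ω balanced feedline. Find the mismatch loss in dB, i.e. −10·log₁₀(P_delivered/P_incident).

Γ = (-137 − j673)/(463 − j673), |Γ| = 0.841
|Γ|² = 0.707, so P_del/P_inc = 1 − |Γ|² = 0.293
ML = −10·log₁₀(1 − |Γ|²)

mismatch loss ≈ 5.33 dB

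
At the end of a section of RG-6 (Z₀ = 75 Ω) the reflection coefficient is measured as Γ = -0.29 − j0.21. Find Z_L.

Z_L = Z_0·(1 + Γ)/(1 − Γ) = 75·(0.71 − j0.21)/(1.29 + j0.21)

Z_L ≈ 38.3 − j18.4 Ω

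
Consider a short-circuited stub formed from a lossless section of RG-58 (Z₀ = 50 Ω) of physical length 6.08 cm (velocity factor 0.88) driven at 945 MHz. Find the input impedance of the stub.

Z_in ≈ +j242 Ω

λ = v/f = 0.88·c / 945 MHz = 0.279 m
βl = 2π·l/λ = 2π × 0.218 = 78.3°
tan(βl) = 4.85
For a short-circuited stub, Z_in = jZ_0·tan(βl)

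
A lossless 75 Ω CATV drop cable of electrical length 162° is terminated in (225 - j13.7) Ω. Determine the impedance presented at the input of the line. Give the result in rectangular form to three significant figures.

Z_in ≈ 136 + j100 Ω

tan(βl) = tan(162°) = -0.325
Z_in = Z_0·(Z_L + jZ_0·tanβl)/(Z_0 + jZ_L·tanβl)
     = 75·(225 − j38.1)/(70.5 − j73.1)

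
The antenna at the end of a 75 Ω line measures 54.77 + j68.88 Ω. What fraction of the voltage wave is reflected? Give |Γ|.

|Γ| ≈ 0.489

Γ = (Z_L − Z_0)/(Z_L + Z_0) = (-20.23 + j68.88)/(129.8 + j68.88)
|Γ| = 71.8/147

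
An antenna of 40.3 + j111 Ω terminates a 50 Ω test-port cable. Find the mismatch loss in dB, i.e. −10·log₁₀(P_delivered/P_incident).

mismatch loss ≈ 4.05 dB

Γ = (-9.7 + j111)/(90.3 + j111), |Γ| = 0.779
|Γ|² = 0.606, so P_del/P_inc = 1 − |Γ|² = 0.394
ML = −10·log₁₀(1 − |Γ|²)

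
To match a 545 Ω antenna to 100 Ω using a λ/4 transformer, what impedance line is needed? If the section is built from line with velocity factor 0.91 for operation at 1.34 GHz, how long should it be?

Z_qwt = √(Z_0·R_L) = √(100 × 545) = √54500
λ = 0.91·c/f = 0.204 m, so l = λ/4 = 0.0509 m

Z_qwt ≈ 233 Ω; length ≈ 5.09 cm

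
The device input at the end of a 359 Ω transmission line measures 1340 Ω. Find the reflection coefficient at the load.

Γ = 0.577

Γ = (Z_L − Z_0)/(Z_L + Z_0) = (1340 − 359)/(1340 + 359) = 981/1699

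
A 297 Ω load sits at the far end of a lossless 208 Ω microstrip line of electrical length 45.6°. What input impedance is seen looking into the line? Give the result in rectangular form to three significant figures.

Z_in ≈ 194 − j70.6 Ω

tan(βl) = tan(45.6°) = 1.02
Z_in = Z_0·(Z_L + jZ_0·tanβl)/(Z_0 + jZ_L·tanβl)
     = 208·(297 + j212)/(208 + j303)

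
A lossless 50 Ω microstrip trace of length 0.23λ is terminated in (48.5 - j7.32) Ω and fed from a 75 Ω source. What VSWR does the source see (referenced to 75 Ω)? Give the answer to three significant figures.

VSWR ≈ 1.57

βl = 2π × 0.23 = 82.8°
tan(βl) = 7.92
Z_in = Z_0·(Z_L + jZ_0·tanβl)/(Z_0 + jZ_L·tanβl) = 48.5 + j7.33 Ω
Γ_s = (Z_in − Z_s)/(Z_in + Z_s) = (-26.5 + j7.33)/(124 + j7.33), |Γ_s| = 0.222
VSWR = (1 + |Γ_s|)/(1 − |Γ_s|)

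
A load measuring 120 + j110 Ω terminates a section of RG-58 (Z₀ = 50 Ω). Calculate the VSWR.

Γ = (Z_L − Z_0)/(Z_L + Z_0) = (70 + j110)/(170 + j110)
|Γ| = 130/202 = 0.644
VSWR = (1 + |Γ|)/(1 − |Γ|) = 1.64/0.356

VSWR ≈ 4.62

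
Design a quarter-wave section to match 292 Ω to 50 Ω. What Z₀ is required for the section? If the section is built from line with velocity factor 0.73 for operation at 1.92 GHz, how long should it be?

Z_qwt ≈ 121 Ω; length ≈ 2.85 cm

Z_qwt = √(Z_0·R_L) = √(50 × 292) = √14600
λ = 0.73·c/f = 0.114 m, so l = λ/4 = 0.0285 m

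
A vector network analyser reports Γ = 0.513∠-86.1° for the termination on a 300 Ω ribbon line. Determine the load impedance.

Z_L = Z_0·(1 + Γ)/(1 − Γ) = 300·(1.03 − j0.512)/(0.965 + j0.512)

Z_L ≈ 185 − j257 Ω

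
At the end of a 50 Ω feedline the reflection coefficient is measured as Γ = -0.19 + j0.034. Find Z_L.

Z_L ≈ 34 + j2.4 Ω

Z_L = Z_0·(1 + Γ)/(1 − Γ) = 50·(0.81 + j0.034)/(1.19 − j0.034)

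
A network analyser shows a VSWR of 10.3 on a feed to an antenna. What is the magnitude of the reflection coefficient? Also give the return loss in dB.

|Γ| = (S − 1)/(S + 1) = (10.3 − 1)/(10.3 + 1) = 9.3/11.3
RL = −20·log₁₀|Γ| = −20·log₁₀(0.823)

|Γ| ≈ 0.823; return loss ≈ 1.69 dB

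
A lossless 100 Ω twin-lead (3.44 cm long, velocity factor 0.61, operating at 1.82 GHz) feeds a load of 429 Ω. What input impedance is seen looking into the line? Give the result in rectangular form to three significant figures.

λ = v/f = 0.61·c / 1.82 GHz = 0.101 m
βl = 2π·l/λ = 2π × 0.342 = 123°
tan(βl) = tan(123°) = -1.53
Z_in = Z_0·(Z_L + jZ_0·tanβl)/(Z_0 + jZ_L·tanβl)
     = 100·(429 − j153)/(100 − j656)

Z_in ≈ 32.5 + j60.4 Ω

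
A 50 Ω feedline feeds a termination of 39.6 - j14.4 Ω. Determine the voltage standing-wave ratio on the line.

Γ = (Z_L − Z_0)/(Z_L + Z_0) = (-10.4 − j14.4)/(89.6 − j14.4)
|Γ| = 17.8/90.7 = 0.196
VSWR = (1 + |Γ|)/(1 − |Γ|) = 1.2/0.804

VSWR ≈ 1.49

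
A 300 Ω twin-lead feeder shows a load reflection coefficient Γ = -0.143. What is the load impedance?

Z_L ≈ 225 Ω

Z_L = Z_0·(1 + Γ)/(1 − Γ) = 300·(0.857)/(1.14)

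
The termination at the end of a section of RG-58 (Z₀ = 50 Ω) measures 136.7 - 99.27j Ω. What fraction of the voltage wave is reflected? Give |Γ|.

|Γ| ≈ 0.623

Γ = (Z_L − Z_0)/(Z_L + Z_0) = (86.7 − j99.27)/(186.7 − j99.27)
|Γ| = 132/211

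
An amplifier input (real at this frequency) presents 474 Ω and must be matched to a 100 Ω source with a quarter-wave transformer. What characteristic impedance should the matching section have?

Z_qwt ≈ 218 Ω

Z_qwt = √(Z_0·R_L) = √(100 × 474) = √47400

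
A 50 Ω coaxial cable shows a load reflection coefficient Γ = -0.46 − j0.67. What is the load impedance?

Z_L ≈ 6.58 − j26 Ω

Z_L = Z_0·(1 + Γ)/(1 − Γ) = 50·(0.54 − j0.67)/(1.46 + j0.67)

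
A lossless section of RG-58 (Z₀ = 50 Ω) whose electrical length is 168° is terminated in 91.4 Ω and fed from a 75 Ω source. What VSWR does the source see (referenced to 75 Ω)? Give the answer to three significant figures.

tan(βl) = -0.213
Z_in = Z_0·(Z_L + jZ_0·tanβl)/(Z_0 + jZ_L·tanβl) = 83 + j21.6 Ω
Γ_s = (Z_in − Z_s)/(Z_in + Z_s) = (8 + j21.6)/(158 + j21.6), |Γ_s| = 0.145
VSWR = (1 + |Γ_s|)/(1 − |Γ_s|)

VSWR ≈ 1.34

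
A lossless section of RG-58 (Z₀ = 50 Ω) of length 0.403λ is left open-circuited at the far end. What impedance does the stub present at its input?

Z_in ≈ +j71.6 Ω

βl = 2π × 0.403 = 145°
tan(βl) = -0.698
For an open-circuited stub, Z_in = −jZ_0·cot(βl) = −jZ_0/tan(βl)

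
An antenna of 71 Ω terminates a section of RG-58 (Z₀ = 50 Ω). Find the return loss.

Γ = (71 − 50)/(71 + 50) = 0.174
RL = −20·log₁₀|Γ| = −20·log₁₀(0.174)

RL ≈ 15.2 dB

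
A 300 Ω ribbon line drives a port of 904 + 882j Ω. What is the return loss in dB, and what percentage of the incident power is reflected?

Γ = (604 + j882)/(1204 + j882), |Γ| = 0.716
RL = −20·log₁₀(0.716) = 2.9 dB
P_refl/P_inc = |Γ|² = 0.513

RL ≈ 2.9 dB; 51.3% of incident power reflected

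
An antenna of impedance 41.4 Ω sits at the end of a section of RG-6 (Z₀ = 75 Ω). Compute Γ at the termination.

Γ = -0.289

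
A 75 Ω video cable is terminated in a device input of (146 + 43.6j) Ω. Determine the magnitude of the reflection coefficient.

|Γ| ≈ 0.37

Γ = (Z_L − Z_0)/(Z_L + Z_0) = (71 + j43.6)/(221 + j43.6)
|Γ| = 83.3/225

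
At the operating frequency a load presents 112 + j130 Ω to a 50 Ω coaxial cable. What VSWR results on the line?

VSWR ≈ 5.52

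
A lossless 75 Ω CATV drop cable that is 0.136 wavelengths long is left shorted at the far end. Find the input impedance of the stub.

βl = 2π × 0.136 = 49°
tan(βl) = 1.15
For a shorted stub, Z_in = jZ_0·tan(βl)

Z_in ≈ +j86.2 Ω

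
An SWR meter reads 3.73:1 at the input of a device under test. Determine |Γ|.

|Γ| ≈ 0.577

|Γ| = (S − 1)/(S + 1) = (3.73 − 1)/(3.73 + 1) = 2.73/4.73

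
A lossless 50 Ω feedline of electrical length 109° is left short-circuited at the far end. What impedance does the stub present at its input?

tan(βl) = -2.9
For a short-circuited stub, Z_in = jZ_0·tan(βl)

Z_in ≈ −j145 Ω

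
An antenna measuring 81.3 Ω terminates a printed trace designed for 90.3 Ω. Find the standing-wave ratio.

VSWR ≈ 1.11

For a purely resistive load, VSWR = R_L/Z_0 or Z_0/R_L (whichever > 1) = 90.3/81.3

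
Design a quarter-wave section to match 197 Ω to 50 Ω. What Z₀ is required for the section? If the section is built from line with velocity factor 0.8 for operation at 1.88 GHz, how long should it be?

Z_qwt ≈ 99.2 Ω; length ≈ 3.19 cm

Z_qwt = √(Z_0·R_L) = √(50 × 197) = √9850
λ = 0.8·c/f = 0.128 m, so l = λ/4 = 0.0319 m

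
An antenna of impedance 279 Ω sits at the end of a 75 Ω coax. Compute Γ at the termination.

Γ = 0.576

Γ = (Z_L − Z_0)/(Z_L + Z_0) = (279 − 75)/(279 + 75) = 204/354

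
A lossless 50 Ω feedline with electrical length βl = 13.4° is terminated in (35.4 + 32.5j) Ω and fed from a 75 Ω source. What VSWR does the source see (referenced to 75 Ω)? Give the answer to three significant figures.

tan(βl) = 0.238
Z_in = Z_0·(Z_L + jZ_0·tanβl)/(Z_0 + jZ_L·tanβl) = 50.4 + j42.5 Ω
Γ_s = (Z_in − Z_s)/(Z_in + Z_s) = (-24.6 + j42.5)/(125 + j42.5), |Γ_s| = 0.371
VSWR = (1 + |Γ_s|)/(1 − |Γ_s|)

VSWR ≈ 2.18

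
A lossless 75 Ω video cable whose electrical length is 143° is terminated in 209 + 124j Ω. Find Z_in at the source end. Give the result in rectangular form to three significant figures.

tan(βl) = tan(143°) = -0.754
Z_in = Z_0·(Z_L + jZ_0·tanβl)/(Z_0 + jZ_L·tanβl)
     = 75·(209 + j67.5)/(168 − j157)

Z_in ≈ 34.7 + j62.5 Ω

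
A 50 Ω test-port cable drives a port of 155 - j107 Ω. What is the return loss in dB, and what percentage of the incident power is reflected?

RL ≈ 3.76 dB; 42% of incident power reflected

Γ = (105 − j107)/(205 − j107), |Γ| = 0.648
RL = −20·log₁₀(0.648) = 3.76 dB
P_refl/P_inc = |Γ|² = 0.42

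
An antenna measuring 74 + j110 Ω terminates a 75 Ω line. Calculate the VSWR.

VSWR ≈ 3.93

Γ = (Z_L − Z_0)/(Z_L + Z_0) = (-1 + j110)/(149 + j110)
|Γ| = 110/185 = 0.594
VSWR = (1 + |Γ|)/(1 − |Γ|) = 1.59/0.406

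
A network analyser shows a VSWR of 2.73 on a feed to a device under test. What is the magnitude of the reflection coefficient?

|Γ| ≈ 0.464

|Γ| = (S − 1)/(S + 1) = (2.73 − 1)/(2.73 + 1) = 1.73/3.73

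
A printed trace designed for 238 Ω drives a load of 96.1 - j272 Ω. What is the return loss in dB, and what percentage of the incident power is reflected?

RL ≈ 2.95 dB; 50.7% of incident power reflected

Γ = (-141.9 − j272)/(334.1 − j272), |Γ| = 0.712
RL = −20·log₁₀(0.712) = 2.95 dB
P_refl/P_inc = |Γ|² = 0.507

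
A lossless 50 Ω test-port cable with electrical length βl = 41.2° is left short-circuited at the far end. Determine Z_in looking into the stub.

Z_in ≈ +j43.8 Ω

tan(βl) = 0.875
For a short-circuited stub, Z_in = jZ_0·tan(βl)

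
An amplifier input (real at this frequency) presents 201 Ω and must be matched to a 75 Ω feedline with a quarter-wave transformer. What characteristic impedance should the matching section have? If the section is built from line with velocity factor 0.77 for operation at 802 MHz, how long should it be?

Z_qwt ≈ 123 Ω; length ≈ 7.2 cm

Z_qwt = √(Z_0·R_L) = √(75 × 201) = √15080
λ = 0.77·c/f = 0.288 m, so l = λ/4 = 0.072 m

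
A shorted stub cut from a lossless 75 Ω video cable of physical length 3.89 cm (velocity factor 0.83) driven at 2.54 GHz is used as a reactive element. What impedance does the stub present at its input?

Z_in ≈ −j56.8 Ω

λ = v/f = 0.83·c / 2.54 GHz = 0.098 m
βl = 2π·l/λ = 2π × 0.397 = 143°
tan(βl) = -0.758
For a shorted stub, Z_in = jZ_0·tan(βl)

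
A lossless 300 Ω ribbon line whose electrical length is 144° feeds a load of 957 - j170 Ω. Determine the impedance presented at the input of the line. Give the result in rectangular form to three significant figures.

tan(βl) = tan(144°) = -0.727
Z_in = Z_0·(Z_L + jZ_0·tanβl)/(Z_0 + jZ_L·tanβl)
     = 300·(957 − j388)/(176 − j695)

Z_in ≈ 256 + j348 Ω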